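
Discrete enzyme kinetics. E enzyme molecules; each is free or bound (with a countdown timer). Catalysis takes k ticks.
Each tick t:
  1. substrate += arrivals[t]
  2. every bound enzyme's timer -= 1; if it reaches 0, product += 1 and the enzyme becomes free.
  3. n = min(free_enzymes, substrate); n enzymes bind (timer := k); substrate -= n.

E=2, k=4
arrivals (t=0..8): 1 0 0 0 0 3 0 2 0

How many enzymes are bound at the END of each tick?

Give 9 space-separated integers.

Answer: 1 1 1 1 0 2 2 2 2

Derivation:
t=0: arr=1 -> substrate=0 bound=1 product=0
t=1: arr=0 -> substrate=0 bound=1 product=0
t=2: arr=0 -> substrate=0 bound=1 product=0
t=3: arr=0 -> substrate=0 bound=1 product=0
t=4: arr=0 -> substrate=0 bound=0 product=1
t=5: arr=3 -> substrate=1 bound=2 product=1
t=6: arr=0 -> substrate=1 bound=2 product=1
t=7: arr=2 -> substrate=3 bound=2 product=1
t=8: arr=0 -> substrate=3 bound=2 product=1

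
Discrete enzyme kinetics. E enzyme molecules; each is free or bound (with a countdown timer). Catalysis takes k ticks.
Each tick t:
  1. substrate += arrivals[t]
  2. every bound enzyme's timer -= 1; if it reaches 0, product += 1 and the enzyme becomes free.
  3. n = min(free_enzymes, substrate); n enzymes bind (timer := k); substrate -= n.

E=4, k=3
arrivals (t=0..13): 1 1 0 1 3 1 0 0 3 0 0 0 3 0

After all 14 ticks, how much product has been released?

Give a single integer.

Answer: 10

Derivation:
t=0: arr=1 -> substrate=0 bound=1 product=0
t=1: arr=1 -> substrate=0 bound=2 product=0
t=2: arr=0 -> substrate=0 bound=2 product=0
t=3: arr=1 -> substrate=0 bound=2 product=1
t=4: arr=3 -> substrate=0 bound=4 product=2
t=5: arr=1 -> substrate=1 bound=4 product=2
t=6: arr=0 -> substrate=0 bound=4 product=3
t=7: arr=0 -> substrate=0 bound=1 product=6
t=8: arr=3 -> substrate=0 bound=4 product=6
t=9: arr=0 -> substrate=0 bound=3 product=7
t=10: arr=0 -> substrate=0 bound=3 product=7
t=11: arr=0 -> substrate=0 bound=0 product=10
t=12: arr=3 -> substrate=0 bound=3 product=10
t=13: arr=0 -> substrate=0 bound=3 product=10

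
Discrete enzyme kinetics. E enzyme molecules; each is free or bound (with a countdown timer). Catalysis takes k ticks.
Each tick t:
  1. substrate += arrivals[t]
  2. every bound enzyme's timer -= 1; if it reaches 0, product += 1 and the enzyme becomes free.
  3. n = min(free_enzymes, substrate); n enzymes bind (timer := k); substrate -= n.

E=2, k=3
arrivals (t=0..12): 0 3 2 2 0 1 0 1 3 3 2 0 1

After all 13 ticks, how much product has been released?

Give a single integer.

t=0: arr=0 -> substrate=0 bound=0 product=0
t=1: arr=3 -> substrate=1 bound=2 product=0
t=2: arr=2 -> substrate=3 bound=2 product=0
t=3: arr=2 -> substrate=5 bound=2 product=0
t=4: arr=0 -> substrate=3 bound=2 product=2
t=5: arr=1 -> substrate=4 bound=2 product=2
t=6: arr=0 -> substrate=4 bound=2 product=2
t=7: arr=1 -> substrate=3 bound=2 product=4
t=8: arr=3 -> substrate=6 bound=2 product=4
t=9: arr=3 -> substrate=9 bound=2 product=4
t=10: arr=2 -> substrate=9 bound=2 product=6
t=11: arr=0 -> substrate=9 bound=2 product=6
t=12: arr=1 -> substrate=10 bound=2 product=6

Answer: 6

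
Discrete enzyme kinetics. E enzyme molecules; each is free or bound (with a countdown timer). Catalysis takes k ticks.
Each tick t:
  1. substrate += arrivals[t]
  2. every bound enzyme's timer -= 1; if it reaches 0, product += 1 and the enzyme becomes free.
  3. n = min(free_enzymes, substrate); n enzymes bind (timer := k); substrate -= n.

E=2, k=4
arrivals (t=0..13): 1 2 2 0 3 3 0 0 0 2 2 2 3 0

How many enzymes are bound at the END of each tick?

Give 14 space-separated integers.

t=0: arr=1 -> substrate=0 bound=1 product=0
t=1: arr=2 -> substrate=1 bound=2 product=0
t=2: arr=2 -> substrate=3 bound=2 product=0
t=3: arr=0 -> substrate=3 bound=2 product=0
t=4: arr=3 -> substrate=5 bound=2 product=1
t=5: arr=3 -> substrate=7 bound=2 product=2
t=6: arr=0 -> substrate=7 bound=2 product=2
t=7: arr=0 -> substrate=7 bound=2 product=2
t=8: arr=0 -> substrate=6 bound=2 product=3
t=9: arr=2 -> substrate=7 bound=2 product=4
t=10: arr=2 -> substrate=9 bound=2 product=4
t=11: arr=2 -> substrate=11 bound=2 product=4
t=12: arr=3 -> substrate=13 bound=2 product=5
t=13: arr=0 -> substrate=12 bound=2 product=6

Answer: 1 2 2 2 2 2 2 2 2 2 2 2 2 2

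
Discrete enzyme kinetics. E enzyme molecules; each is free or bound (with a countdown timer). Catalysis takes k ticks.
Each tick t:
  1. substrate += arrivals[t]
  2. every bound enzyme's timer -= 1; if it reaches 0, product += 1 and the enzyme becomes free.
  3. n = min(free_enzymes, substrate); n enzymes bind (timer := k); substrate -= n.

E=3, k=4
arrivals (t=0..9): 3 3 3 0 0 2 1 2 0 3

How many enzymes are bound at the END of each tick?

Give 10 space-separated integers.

t=0: arr=3 -> substrate=0 bound=3 product=0
t=1: arr=3 -> substrate=3 bound=3 product=0
t=2: arr=3 -> substrate=6 bound=3 product=0
t=3: arr=0 -> substrate=6 bound=3 product=0
t=4: arr=0 -> substrate=3 bound=3 product=3
t=5: arr=2 -> substrate=5 bound=3 product=3
t=6: arr=1 -> substrate=6 bound=3 product=3
t=7: arr=2 -> substrate=8 bound=3 product=3
t=8: arr=0 -> substrate=5 bound=3 product=6
t=9: arr=3 -> substrate=8 bound=3 product=6

Answer: 3 3 3 3 3 3 3 3 3 3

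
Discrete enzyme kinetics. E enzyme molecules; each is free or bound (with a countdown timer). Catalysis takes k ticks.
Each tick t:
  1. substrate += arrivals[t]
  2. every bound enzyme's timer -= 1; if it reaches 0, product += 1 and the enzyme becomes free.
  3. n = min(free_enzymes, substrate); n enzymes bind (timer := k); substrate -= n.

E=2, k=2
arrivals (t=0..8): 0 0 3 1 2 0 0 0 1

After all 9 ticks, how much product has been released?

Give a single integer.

Answer: 6

Derivation:
t=0: arr=0 -> substrate=0 bound=0 product=0
t=1: arr=0 -> substrate=0 bound=0 product=0
t=2: arr=3 -> substrate=1 bound=2 product=0
t=3: arr=1 -> substrate=2 bound=2 product=0
t=4: arr=2 -> substrate=2 bound=2 product=2
t=5: arr=0 -> substrate=2 bound=2 product=2
t=6: arr=0 -> substrate=0 bound=2 product=4
t=7: arr=0 -> substrate=0 bound=2 product=4
t=8: arr=1 -> substrate=0 bound=1 product=6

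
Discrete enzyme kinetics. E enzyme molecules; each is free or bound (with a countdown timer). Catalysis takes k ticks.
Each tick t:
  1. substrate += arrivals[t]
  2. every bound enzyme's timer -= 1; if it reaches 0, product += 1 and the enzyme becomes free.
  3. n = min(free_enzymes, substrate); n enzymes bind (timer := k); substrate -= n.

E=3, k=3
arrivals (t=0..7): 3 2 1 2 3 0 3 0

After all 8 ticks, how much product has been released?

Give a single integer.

t=0: arr=3 -> substrate=0 bound=3 product=0
t=1: arr=2 -> substrate=2 bound=3 product=0
t=2: arr=1 -> substrate=3 bound=3 product=0
t=3: arr=2 -> substrate=2 bound=3 product=3
t=4: arr=3 -> substrate=5 bound=3 product=3
t=5: arr=0 -> substrate=5 bound=3 product=3
t=6: arr=3 -> substrate=5 bound=3 product=6
t=7: arr=0 -> substrate=5 bound=3 product=6

Answer: 6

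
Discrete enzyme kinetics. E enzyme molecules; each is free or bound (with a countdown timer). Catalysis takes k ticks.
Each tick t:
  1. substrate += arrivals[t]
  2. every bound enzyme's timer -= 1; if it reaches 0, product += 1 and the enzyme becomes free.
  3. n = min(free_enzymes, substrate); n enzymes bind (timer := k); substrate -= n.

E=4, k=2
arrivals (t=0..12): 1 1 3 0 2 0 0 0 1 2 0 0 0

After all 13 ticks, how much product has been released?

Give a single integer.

Answer: 10

Derivation:
t=0: arr=1 -> substrate=0 bound=1 product=0
t=1: arr=1 -> substrate=0 bound=2 product=0
t=2: arr=3 -> substrate=0 bound=4 product=1
t=3: arr=0 -> substrate=0 bound=3 product=2
t=4: arr=2 -> substrate=0 bound=2 product=5
t=5: arr=0 -> substrate=0 bound=2 product=5
t=6: arr=0 -> substrate=0 bound=0 product=7
t=7: arr=0 -> substrate=0 bound=0 product=7
t=8: arr=1 -> substrate=0 bound=1 product=7
t=9: arr=2 -> substrate=0 bound=3 product=7
t=10: arr=0 -> substrate=0 bound=2 product=8
t=11: arr=0 -> substrate=0 bound=0 product=10
t=12: arr=0 -> substrate=0 bound=0 product=10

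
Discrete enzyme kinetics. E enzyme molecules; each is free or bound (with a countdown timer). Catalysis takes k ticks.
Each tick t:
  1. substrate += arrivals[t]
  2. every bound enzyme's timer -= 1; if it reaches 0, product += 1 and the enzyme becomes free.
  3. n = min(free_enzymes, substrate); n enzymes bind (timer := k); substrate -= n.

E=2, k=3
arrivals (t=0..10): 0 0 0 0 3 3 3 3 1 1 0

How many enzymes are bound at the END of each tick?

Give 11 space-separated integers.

t=0: arr=0 -> substrate=0 bound=0 product=0
t=1: arr=0 -> substrate=0 bound=0 product=0
t=2: arr=0 -> substrate=0 bound=0 product=0
t=3: arr=0 -> substrate=0 bound=0 product=0
t=4: arr=3 -> substrate=1 bound=2 product=0
t=5: arr=3 -> substrate=4 bound=2 product=0
t=6: arr=3 -> substrate=7 bound=2 product=0
t=7: arr=3 -> substrate=8 bound=2 product=2
t=8: arr=1 -> substrate=9 bound=2 product=2
t=9: arr=1 -> substrate=10 bound=2 product=2
t=10: arr=0 -> substrate=8 bound=2 product=4

Answer: 0 0 0 0 2 2 2 2 2 2 2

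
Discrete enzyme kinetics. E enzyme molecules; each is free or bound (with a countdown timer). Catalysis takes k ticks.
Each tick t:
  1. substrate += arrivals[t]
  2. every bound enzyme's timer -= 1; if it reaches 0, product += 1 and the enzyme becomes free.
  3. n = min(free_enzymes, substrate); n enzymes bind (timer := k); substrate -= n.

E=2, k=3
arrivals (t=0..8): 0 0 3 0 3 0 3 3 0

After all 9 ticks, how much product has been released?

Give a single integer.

Answer: 4

Derivation:
t=0: arr=0 -> substrate=0 bound=0 product=0
t=1: arr=0 -> substrate=0 bound=0 product=0
t=2: arr=3 -> substrate=1 bound=2 product=0
t=3: arr=0 -> substrate=1 bound=2 product=0
t=4: arr=3 -> substrate=4 bound=2 product=0
t=5: arr=0 -> substrate=2 bound=2 product=2
t=6: arr=3 -> substrate=5 bound=2 product=2
t=7: arr=3 -> substrate=8 bound=2 product=2
t=8: arr=0 -> substrate=6 bound=2 product=4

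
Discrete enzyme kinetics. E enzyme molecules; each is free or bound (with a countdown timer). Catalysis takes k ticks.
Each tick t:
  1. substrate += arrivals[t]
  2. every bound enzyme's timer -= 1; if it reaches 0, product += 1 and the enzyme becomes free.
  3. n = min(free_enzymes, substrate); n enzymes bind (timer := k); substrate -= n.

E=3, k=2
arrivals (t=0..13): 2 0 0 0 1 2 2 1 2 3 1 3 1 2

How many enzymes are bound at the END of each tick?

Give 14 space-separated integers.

Answer: 2 2 0 0 1 3 3 3 3 3 3 3 3 3

Derivation:
t=0: arr=2 -> substrate=0 bound=2 product=0
t=1: arr=0 -> substrate=0 bound=2 product=0
t=2: arr=0 -> substrate=0 bound=0 product=2
t=3: arr=0 -> substrate=0 bound=0 product=2
t=4: arr=1 -> substrate=0 bound=1 product=2
t=5: arr=2 -> substrate=0 bound=3 product=2
t=6: arr=2 -> substrate=1 bound=3 product=3
t=7: arr=1 -> substrate=0 bound=3 product=5
t=8: arr=2 -> substrate=1 bound=3 product=6
t=9: arr=3 -> substrate=2 bound=3 product=8
t=10: arr=1 -> substrate=2 bound=3 product=9
t=11: arr=3 -> substrate=3 bound=3 product=11
t=12: arr=1 -> substrate=3 bound=3 product=12
t=13: arr=2 -> substrate=3 bound=3 product=14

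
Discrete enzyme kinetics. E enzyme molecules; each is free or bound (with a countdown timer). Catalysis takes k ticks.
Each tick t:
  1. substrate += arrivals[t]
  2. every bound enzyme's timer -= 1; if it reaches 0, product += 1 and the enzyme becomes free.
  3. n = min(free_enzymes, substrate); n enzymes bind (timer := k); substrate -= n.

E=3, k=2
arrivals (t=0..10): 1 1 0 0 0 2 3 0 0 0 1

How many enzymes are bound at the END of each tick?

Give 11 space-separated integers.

t=0: arr=1 -> substrate=0 bound=1 product=0
t=1: arr=1 -> substrate=0 bound=2 product=0
t=2: arr=0 -> substrate=0 bound=1 product=1
t=3: arr=0 -> substrate=0 bound=0 product=2
t=4: arr=0 -> substrate=0 bound=0 product=2
t=5: arr=2 -> substrate=0 bound=2 product=2
t=6: arr=3 -> substrate=2 bound=3 product=2
t=7: arr=0 -> substrate=0 bound=3 product=4
t=8: arr=0 -> substrate=0 bound=2 product=5
t=9: arr=0 -> substrate=0 bound=0 product=7
t=10: arr=1 -> substrate=0 bound=1 product=7

Answer: 1 2 1 0 0 2 3 3 2 0 1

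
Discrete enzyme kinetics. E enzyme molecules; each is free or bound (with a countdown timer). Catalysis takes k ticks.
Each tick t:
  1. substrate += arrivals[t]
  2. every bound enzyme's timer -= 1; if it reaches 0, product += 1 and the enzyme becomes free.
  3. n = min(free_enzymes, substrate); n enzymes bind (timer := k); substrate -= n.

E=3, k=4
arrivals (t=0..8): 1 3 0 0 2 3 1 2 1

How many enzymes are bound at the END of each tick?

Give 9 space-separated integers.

t=0: arr=1 -> substrate=0 bound=1 product=0
t=1: arr=3 -> substrate=1 bound=3 product=0
t=2: arr=0 -> substrate=1 bound=3 product=0
t=3: arr=0 -> substrate=1 bound=3 product=0
t=4: arr=2 -> substrate=2 bound=3 product=1
t=5: arr=3 -> substrate=3 bound=3 product=3
t=6: arr=1 -> substrate=4 bound=3 product=3
t=7: arr=2 -> substrate=6 bound=3 product=3
t=8: arr=1 -> substrate=6 bound=3 product=4

Answer: 1 3 3 3 3 3 3 3 3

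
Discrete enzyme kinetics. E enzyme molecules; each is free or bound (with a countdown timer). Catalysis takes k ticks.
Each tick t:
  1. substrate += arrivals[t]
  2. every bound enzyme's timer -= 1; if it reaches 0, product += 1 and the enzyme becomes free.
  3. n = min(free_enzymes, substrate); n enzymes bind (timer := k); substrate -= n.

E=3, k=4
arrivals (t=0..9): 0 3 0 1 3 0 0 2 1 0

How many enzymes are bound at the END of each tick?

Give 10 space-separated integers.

Answer: 0 3 3 3 3 3 3 3 3 3

Derivation:
t=0: arr=0 -> substrate=0 bound=0 product=0
t=1: arr=3 -> substrate=0 bound=3 product=0
t=2: arr=0 -> substrate=0 bound=3 product=0
t=3: arr=1 -> substrate=1 bound=3 product=0
t=4: arr=3 -> substrate=4 bound=3 product=0
t=5: arr=0 -> substrate=1 bound=3 product=3
t=6: arr=0 -> substrate=1 bound=3 product=3
t=7: arr=2 -> substrate=3 bound=3 product=3
t=8: arr=1 -> substrate=4 bound=3 product=3
t=9: arr=0 -> substrate=1 bound=3 product=6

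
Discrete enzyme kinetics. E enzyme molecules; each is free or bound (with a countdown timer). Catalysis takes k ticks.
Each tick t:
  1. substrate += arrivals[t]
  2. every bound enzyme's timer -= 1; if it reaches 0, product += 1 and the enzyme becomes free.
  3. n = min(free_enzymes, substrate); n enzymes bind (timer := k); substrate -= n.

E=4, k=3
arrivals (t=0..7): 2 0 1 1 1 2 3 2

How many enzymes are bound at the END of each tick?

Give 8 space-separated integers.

Answer: 2 2 3 2 3 4 4 4

Derivation:
t=0: arr=2 -> substrate=0 bound=2 product=0
t=1: arr=0 -> substrate=0 bound=2 product=0
t=2: arr=1 -> substrate=0 bound=3 product=0
t=3: arr=1 -> substrate=0 bound=2 product=2
t=4: arr=1 -> substrate=0 bound=3 product=2
t=5: arr=2 -> substrate=0 bound=4 product=3
t=6: arr=3 -> substrate=2 bound=4 product=4
t=7: arr=2 -> substrate=3 bound=4 product=5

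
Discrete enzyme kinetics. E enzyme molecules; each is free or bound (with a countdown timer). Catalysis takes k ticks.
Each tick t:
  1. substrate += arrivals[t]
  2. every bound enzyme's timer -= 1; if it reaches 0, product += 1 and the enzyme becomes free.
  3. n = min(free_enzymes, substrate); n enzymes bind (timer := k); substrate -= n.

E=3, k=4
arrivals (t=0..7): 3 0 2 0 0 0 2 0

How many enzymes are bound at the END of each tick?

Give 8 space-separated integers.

t=0: arr=3 -> substrate=0 bound=3 product=0
t=1: arr=0 -> substrate=0 bound=3 product=0
t=2: arr=2 -> substrate=2 bound=3 product=0
t=3: arr=0 -> substrate=2 bound=3 product=0
t=4: arr=0 -> substrate=0 bound=2 product=3
t=5: arr=0 -> substrate=0 bound=2 product=3
t=6: arr=2 -> substrate=1 bound=3 product=3
t=7: arr=0 -> substrate=1 bound=3 product=3

Answer: 3 3 3 3 2 2 3 3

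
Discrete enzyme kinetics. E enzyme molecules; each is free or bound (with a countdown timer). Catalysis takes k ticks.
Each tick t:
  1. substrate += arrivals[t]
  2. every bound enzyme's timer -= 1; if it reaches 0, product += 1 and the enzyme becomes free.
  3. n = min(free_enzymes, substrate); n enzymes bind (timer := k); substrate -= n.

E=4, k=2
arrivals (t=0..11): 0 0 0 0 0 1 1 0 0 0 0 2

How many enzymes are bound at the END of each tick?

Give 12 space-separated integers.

Answer: 0 0 0 0 0 1 2 1 0 0 0 2

Derivation:
t=0: arr=0 -> substrate=0 bound=0 product=0
t=1: arr=0 -> substrate=0 bound=0 product=0
t=2: arr=0 -> substrate=0 bound=0 product=0
t=3: arr=0 -> substrate=0 bound=0 product=0
t=4: arr=0 -> substrate=0 bound=0 product=0
t=5: arr=1 -> substrate=0 bound=1 product=0
t=6: arr=1 -> substrate=0 bound=2 product=0
t=7: arr=0 -> substrate=0 bound=1 product=1
t=8: arr=0 -> substrate=0 bound=0 product=2
t=9: arr=0 -> substrate=0 bound=0 product=2
t=10: arr=0 -> substrate=0 bound=0 product=2
t=11: arr=2 -> substrate=0 bound=2 product=2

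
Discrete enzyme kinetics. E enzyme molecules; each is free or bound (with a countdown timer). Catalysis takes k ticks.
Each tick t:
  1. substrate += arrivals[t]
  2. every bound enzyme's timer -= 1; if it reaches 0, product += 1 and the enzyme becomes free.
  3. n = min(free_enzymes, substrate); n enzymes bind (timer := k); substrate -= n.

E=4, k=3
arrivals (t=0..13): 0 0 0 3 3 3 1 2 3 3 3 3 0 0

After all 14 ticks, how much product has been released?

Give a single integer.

Answer: 12

Derivation:
t=0: arr=0 -> substrate=0 bound=0 product=0
t=1: arr=0 -> substrate=0 bound=0 product=0
t=2: arr=0 -> substrate=0 bound=0 product=0
t=3: arr=3 -> substrate=0 bound=3 product=0
t=4: arr=3 -> substrate=2 bound=4 product=0
t=5: arr=3 -> substrate=5 bound=4 product=0
t=6: arr=1 -> substrate=3 bound=4 product=3
t=7: arr=2 -> substrate=4 bound=4 product=4
t=8: arr=3 -> substrate=7 bound=4 product=4
t=9: arr=3 -> substrate=7 bound=4 product=7
t=10: arr=3 -> substrate=9 bound=4 product=8
t=11: arr=3 -> substrate=12 bound=4 product=8
t=12: arr=0 -> substrate=9 bound=4 product=11
t=13: arr=0 -> substrate=8 bound=4 product=12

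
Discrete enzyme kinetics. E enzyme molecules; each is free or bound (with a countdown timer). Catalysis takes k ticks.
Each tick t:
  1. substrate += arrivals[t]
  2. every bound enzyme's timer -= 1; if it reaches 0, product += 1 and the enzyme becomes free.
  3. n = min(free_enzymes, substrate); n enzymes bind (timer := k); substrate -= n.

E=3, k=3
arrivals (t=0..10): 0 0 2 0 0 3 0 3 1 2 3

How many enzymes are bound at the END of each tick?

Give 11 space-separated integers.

Answer: 0 0 2 2 2 3 3 3 3 3 3

Derivation:
t=0: arr=0 -> substrate=0 bound=0 product=0
t=1: arr=0 -> substrate=0 bound=0 product=0
t=2: arr=2 -> substrate=0 bound=2 product=0
t=3: arr=0 -> substrate=0 bound=2 product=0
t=4: arr=0 -> substrate=0 bound=2 product=0
t=5: arr=3 -> substrate=0 bound=3 product=2
t=6: arr=0 -> substrate=0 bound=3 product=2
t=7: arr=3 -> substrate=3 bound=3 product=2
t=8: arr=1 -> substrate=1 bound=3 product=5
t=9: arr=2 -> substrate=3 bound=3 product=5
t=10: arr=3 -> substrate=6 bound=3 product=5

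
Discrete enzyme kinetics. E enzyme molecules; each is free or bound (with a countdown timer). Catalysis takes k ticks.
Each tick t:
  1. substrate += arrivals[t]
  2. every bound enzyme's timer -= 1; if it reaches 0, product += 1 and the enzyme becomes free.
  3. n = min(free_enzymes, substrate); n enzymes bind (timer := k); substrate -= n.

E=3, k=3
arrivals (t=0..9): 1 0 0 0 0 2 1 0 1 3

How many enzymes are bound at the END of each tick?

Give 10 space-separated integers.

t=0: arr=1 -> substrate=0 bound=1 product=0
t=1: arr=0 -> substrate=0 bound=1 product=0
t=2: arr=0 -> substrate=0 bound=1 product=0
t=3: arr=0 -> substrate=0 bound=0 product=1
t=4: arr=0 -> substrate=0 bound=0 product=1
t=5: arr=2 -> substrate=0 bound=2 product=1
t=6: arr=1 -> substrate=0 bound=3 product=1
t=7: arr=0 -> substrate=0 bound=3 product=1
t=8: arr=1 -> substrate=0 bound=2 product=3
t=9: arr=3 -> substrate=1 bound=3 product=4

Answer: 1 1 1 0 0 2 3 3 2 3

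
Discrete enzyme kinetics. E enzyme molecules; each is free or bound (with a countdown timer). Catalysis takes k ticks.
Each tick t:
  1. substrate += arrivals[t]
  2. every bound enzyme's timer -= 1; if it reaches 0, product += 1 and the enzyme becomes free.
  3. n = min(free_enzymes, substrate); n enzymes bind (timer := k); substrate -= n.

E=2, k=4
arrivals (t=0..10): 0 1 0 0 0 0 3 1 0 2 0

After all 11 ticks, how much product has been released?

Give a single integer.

Answer: 3

Derivation:
t=0: arr=0 -> substrate=0 bound=0 product=0
t=1: arr=1 -> substrate=0 bound=1 product=0
t=2: arr=0 -> substrate=0 bound=1 product=0
t=3: arr=0 -> substrate=0 bound=1 product=0
t=4: arr=0 -> substrate=0 bound=1 product=0
t=5: arr=0 -> substrate=0 bound=0 product=1
t=6: arr=3 -> substrate=1 bound=2 product=1
t=7: arr=1 -> substrate=2 bound=2 product=1
t=8: arr=0 -> substrate=2 bound=2 product=1
t=9: arr=2 -> substrate=4 bound=2 product=1
t=10: arr=0 -> substrate=2 bound=2 product=3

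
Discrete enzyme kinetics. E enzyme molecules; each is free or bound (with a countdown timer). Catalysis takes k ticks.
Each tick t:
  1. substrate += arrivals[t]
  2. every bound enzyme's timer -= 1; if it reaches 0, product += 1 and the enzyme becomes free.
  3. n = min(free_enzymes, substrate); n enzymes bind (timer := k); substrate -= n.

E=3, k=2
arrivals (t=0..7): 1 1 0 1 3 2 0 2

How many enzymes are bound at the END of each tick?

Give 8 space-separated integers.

Answer: 1 2 1 1 3 3 3 3

Derivation:
t=0: arr=1 -> substrate=0 bound=1 product=0
t=1: arr=1 -> substrate=0 bound=2 product=0
t=2: arr=0 -> substrate=0 bound=1 product=1
t=3: arr=1 -> substrate=0 bound=1 product=2
t=4: arr=3 -> substrate=1 bound=3 product=2
t=5: arr=2 -> substrate=2 bound=3 product=3
t=6: arr=0 -> substrate=0 bound=3 product=5
t=7: arr=2 -> substrate=1 bound=3 product=6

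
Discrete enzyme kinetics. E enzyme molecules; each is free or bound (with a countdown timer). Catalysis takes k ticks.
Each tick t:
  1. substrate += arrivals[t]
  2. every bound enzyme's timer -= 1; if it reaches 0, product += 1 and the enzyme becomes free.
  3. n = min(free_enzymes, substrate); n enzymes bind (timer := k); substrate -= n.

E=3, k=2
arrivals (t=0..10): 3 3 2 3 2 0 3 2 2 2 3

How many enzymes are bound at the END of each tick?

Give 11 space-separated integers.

Answer: 3 3 3 3 3 3 3 3 3 3 3

Derivation:
t=0: arr=3 -> substrate=0 bound=3 product=0
t=1: arr=3 -> substrate=3 bound=3 product=0
t=2: arr=2 -> substrate=2 bound=3 product=3
t=3: arr=3 -> substrate=5 bound=3 product=3
t=4: arr=2 -> substrate=4 bound=3 product=6
t=5: arr=0 -> substrate=4 bound=3 product=6
t=6: arr=3 -> substrate=4 bound=3 product=9
t=7: arr=2 -> substrate=6 bound=3 product=9
t=8: arr=2 -> substrate=5 bound=3 product=12
t=9: arr=2 -> substrate=7 bound=3 product=12
t=10: arr=3 -> substrate=7 bound=3 product=15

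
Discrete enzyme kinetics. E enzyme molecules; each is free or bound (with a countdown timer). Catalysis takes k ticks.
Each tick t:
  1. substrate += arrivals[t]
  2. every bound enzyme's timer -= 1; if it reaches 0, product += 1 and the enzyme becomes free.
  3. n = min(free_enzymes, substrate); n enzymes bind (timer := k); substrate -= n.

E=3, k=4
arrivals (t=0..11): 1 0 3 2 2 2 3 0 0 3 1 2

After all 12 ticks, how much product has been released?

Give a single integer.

Answer: 6

Derivation:
t=0: arr=1 -> substrate=0 bound=1 product=0
t=1: arr=0 -> substrate=0 bound=1 product=0
t=2: arr=3 -> substrate=1 bound=3 product=0
t=3: arr=2 -> substrate=3 bound=3 product=0
t=4: arr=2 -> substrate=4 bound=3 product=1
t=5: arr=2 -> substrate=6 bound=3 product=1
t=6: arr=3 -> substrate=7 bound=3 product=3
t=7: arr=0 -> substrate=7 bound=3 product=3
t=8: arr=0 -> substrate=6 bound=3 product=4
t=9: arr=3 -> substrate=9 bound=3 product=4
t=10: arr=1 -> substrate=8 bound=3 product=6
t=11: arr=2 -> substrate=10 bound=3 product=6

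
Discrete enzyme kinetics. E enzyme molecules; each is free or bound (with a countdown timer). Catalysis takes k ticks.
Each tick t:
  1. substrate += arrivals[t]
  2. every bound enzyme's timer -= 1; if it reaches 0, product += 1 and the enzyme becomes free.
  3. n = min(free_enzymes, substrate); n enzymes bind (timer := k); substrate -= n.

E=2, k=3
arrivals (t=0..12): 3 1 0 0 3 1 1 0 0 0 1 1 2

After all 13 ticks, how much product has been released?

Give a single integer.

t=0: arr=3 -> substrate=1 bound=2 product=0
t=1: arr=1 -> substrate=2 bound=2 product=0
t=2: arr=0 -> substrate=2 bound=2 product=0
t=3: arr=0 -> substrate=0 bound=2 product=2
t=4: arr=3 -> substrate=3 bound=2 product=2
t=5: arr=1 -> substrate=4 bound=2 product=2
t=6: arr=1 -> substrate=3 bound=2 product=4
t=7: arr=0 -> substrate=3 bound=2 product=4
t=8: arr=0 -> substrate=3 bound=2 product=4
t=9: arr=0 -> substrate=1 bound=2 product=6
t=10: arr=1 -> substrate=2 bound=2 product=6
t=11: arr=1 -> substrate=3 bound=2 product=6
t=12: arr=2 -> substrate=3 bound=2 product=8

Answer: 8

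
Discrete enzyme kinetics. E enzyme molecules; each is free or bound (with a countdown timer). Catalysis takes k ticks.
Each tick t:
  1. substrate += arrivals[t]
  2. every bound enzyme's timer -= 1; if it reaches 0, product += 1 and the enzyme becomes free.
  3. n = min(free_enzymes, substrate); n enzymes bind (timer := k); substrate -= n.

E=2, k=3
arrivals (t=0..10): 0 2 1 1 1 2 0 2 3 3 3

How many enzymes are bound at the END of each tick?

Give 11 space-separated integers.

Answer: 0 2 2 2 2 2 2 2 2 2 2

Derivation:
t=0: arr=0 -> substrate=0 bound=0 product=0
t=1: arr=2 -> substrate=0 bound=2 product=0
t=2: arr=1 -> substrate=1 bound=2 product=0
t=3: arr=1 -> substrate=2 bound=2 product=0
t=4: arr=1 -> substrate=1 bound=2 product=2
t=5: arr=2 -> substrate=3 bound=2 product=2
t=6: arr=0 -> substrate=3 bound=2 product=2
t=7: arr=2 -> substrate=3 bound=2 product=4
t=8: arr=3 -> substrate=6 bound=2 product=4
t=9: arr=3 -> substrate=9 bound=2 product=4
t=10: arr=3 -> substrate=10 bound=2 product=6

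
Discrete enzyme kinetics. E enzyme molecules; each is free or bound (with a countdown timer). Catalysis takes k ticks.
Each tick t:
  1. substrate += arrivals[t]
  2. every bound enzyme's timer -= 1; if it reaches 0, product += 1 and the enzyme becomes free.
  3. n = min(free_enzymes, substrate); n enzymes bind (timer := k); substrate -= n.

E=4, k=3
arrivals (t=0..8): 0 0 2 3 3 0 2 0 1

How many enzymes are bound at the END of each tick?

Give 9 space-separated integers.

t=0: arr=0 -> substrate=0 bound=0 product=0
t=1: arr=0 -> substrate=0 bound=0 product=0
t=2: arr=2 -> substrate=0 bound=2 product=0
t=3: arr=3 -> substrate=1 bound=4 product=0
t=4: arr=3 -> substrate=4 bound=4 product=0
t=5: arr=0 -> substrate=2 bound=4 product=2
t=6: arr=2 -> substrate=2 bound=4 product=4
t=7: arr=0 -> substrate=2 bound=4 product=4
t=8: arr=1 -> substrate=1 bound=4 product=6

Answer: 0 0 2 4 4 4 4 4 4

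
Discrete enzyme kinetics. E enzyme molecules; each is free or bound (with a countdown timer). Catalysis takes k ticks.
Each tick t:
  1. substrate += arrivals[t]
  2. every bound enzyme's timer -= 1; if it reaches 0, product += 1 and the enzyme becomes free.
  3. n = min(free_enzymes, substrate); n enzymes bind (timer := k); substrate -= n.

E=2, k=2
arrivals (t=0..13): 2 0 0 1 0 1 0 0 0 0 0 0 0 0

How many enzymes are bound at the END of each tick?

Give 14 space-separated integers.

t=0: arr=2 -> substrate=0 bound=2 product=0
t=1: arr=0 -> substrate=0 bound=2 product=0
t=2: arr=0 -> substrate=0 bound=0 product=2
t=3: arr=1 -> substrate=0 bound=1 product=2
t=4: arr=0 -> substrate=0 bound=1 product=2
t=5: arr=1 -> substrate=0 bound=1 product=3
t=6: arr=0 -> substrate=0 bound=1 product=3
t=7: arr=0 -> substrate=0 bound=0 product=4
t=8: arr=0 -> substrate=0 bound=0 product=4
t=9: arr=0 -> substrate=0 bound=0 product=4
t=10: arr=0 -> substrate=0 bound=0 product=4
t=11: arr=0 -> substrate=0 bound=0 product=4
t=12: arr=0 -> substrate=0 bound=0 product=4
t=13: arr=0 -> substrate=0 bound=0 product=4

Answer: 2 2 0 1 1 1 1 0 0 0 0 0 0 0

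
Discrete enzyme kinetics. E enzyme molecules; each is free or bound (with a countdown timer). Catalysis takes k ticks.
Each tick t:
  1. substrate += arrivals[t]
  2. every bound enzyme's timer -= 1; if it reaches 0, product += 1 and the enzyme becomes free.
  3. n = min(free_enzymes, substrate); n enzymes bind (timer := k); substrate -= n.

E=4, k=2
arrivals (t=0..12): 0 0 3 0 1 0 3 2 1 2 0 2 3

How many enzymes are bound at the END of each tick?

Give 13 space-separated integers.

t=0: arr=0 -> substrate=0 bound=0 product=0
t=1: arr=0 -> substrate=0 bound=0 product=0
t=2: arr=3 -> substrate=0 bound=3 product=0
t=3: arr=0 -> substrate=0 bound=3 product=0
t=4: arr=1 -> substrate=0 bound=1 product=3
t=5: arr=0 -> substrate=0 bound=1 product=3
t=6: arr=3 -> substrate=0 bound=3 product=4
t=7: arr=2 -> substrate=1 bound=4 product=4
t=8: arr=1 -> substrate=0 bound=3 product=7
t=9: arr=2 -> substrate=0 bound=4 product=8
t=10: arr=0 -> substrate=0 bound=2 product=10
t=11: arr=2 -> substrate=0 bound=2 product=12
t=12: arr=3 -> substrate=1 bound=4 product=12

Answer: 0 0 3 3 1 1 3 4 3 4 2 2 4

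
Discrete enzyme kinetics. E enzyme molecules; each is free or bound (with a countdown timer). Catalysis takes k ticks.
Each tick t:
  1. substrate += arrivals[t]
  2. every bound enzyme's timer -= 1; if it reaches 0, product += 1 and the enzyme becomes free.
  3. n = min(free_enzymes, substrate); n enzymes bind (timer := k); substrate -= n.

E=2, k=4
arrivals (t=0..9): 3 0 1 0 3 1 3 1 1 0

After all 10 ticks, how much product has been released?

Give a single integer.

Answer: 4

Derivation:
t=0: arr=3 -> substrate=1 bound=2 product=0
t=1: arr=0 -> substrate=1 bound=2 product=0
t=2: arr=1 -> substrate=2 bound=2 product=0
t=3: arr=0 -> substrate=2 bound=2 product=0
t=4: arr=3 -> substrate=3 bound=2 product=2
t=5: arr=1 -> substrate=4 bound=2 product=2
t=6: arr=3 -> substrate=7 bound=2 product=2
t=7: arr=1 -> substrate=8 bound=2 product=2
t=8: arr=1 -> substrate=7 bound=2 product=4
t=9: arr=0 -> substrate=7 bound=2 product=4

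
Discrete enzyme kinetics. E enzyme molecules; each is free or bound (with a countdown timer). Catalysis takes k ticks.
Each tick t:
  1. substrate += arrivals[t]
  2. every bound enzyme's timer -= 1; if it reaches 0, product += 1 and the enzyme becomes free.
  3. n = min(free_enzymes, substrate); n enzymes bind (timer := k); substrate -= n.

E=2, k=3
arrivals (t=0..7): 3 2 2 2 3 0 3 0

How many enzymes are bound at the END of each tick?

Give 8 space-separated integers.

t=0: arr=3 -> substrate=1 bound=2 product=0
t=1: arr=2 -> substrate=3 bound=2 product=0
t=2: arr=2 -> substrate=5 bound=2 product=0
t=3: arr=2 -> substrate=5 bound=2 product=2
t=4: arr=3 -> substrate=8 bound=2 product=2
t=5: arr=0 -> substrate=8 bound=2 product=2
t=6: arr=3 -> substrate=9 bound=2 product=4
t=7: arr=0 -> substrate=9 bound=2 product=4

Answer: 2 2 2 2 2 2 2 2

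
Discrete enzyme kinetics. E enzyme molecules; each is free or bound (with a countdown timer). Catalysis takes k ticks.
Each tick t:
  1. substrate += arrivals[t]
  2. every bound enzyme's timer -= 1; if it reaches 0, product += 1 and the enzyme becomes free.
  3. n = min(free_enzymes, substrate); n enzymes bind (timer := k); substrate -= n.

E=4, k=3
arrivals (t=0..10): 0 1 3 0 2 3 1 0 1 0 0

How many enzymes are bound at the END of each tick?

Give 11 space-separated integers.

t=0: arr=0 -> substrate=0 bound=0 product=0
t=1: arr=1 -> substrate=0 bound=1 product=0
t=2: arr=3 -> substrate=0 bound=4 product=0
t=3: arr=0 -> substrate=0 bound=4 product=0
t=4: arr=2 -> substrate=1 bound=4 product=1
t=5: arr=3 -> substrate=1 bound=4 product=4
t=6: arr=1 -> substrate=2 bound=4 product=4
t=7: arr=0 -> substrate=1 bound=4 product=5
t=8: arr=1 -> substrate=0 bound=3 product=8
t=9: arr=0 -> substrate=0 bound=3 product=8
t=10: arr=0 -> substrate=0 bound=2 product=9

Answer: 0 1 4 4 4 4 4 4 3 3 2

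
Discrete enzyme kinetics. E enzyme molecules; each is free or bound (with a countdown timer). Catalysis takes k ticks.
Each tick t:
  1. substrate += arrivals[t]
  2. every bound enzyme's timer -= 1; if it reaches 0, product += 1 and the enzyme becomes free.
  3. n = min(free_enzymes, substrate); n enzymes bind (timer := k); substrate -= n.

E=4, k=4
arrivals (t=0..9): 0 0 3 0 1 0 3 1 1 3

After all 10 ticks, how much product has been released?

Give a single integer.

t=0: arr=0 -> substrate=0 bound=0 product=0
t=1: arr=0 -> substrate=0 bound=0 product=0
t=2: arr=3 -> substrate=0 bound=3 product=0
t=3: arr=0 -> substrate=0 bound=3 product=0
t=4: arr=1 -> substrate=0 bound=4 product=0
t=5: arr=0 -> substrate=0 bound=4 product=0
t=6: arr=3 -> substrate=0 bound=4 product=3
t=7: arr=1 -> substrate=1 bound=4 product=3
t=8: arr=1 -> substrate=1 bound=4 product=4
t=9: arr=3 -> substrate=4 bound=4 product=4

Answer: 4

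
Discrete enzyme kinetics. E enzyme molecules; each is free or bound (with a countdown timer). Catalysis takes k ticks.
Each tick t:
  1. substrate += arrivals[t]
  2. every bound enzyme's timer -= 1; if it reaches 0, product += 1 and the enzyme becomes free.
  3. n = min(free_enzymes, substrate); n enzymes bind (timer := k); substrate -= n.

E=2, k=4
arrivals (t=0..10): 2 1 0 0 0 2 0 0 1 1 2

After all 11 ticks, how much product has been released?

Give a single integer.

t=0: arr=2 -> substrate=0 bound=2 product=0
t=1: arr=1 -> substrate=1 bound=2 product=0
t=2: arr=0 -> substrate=1 bound=2 product=0
t=3: arr=0 -> substrate=1 bound=2 product=0
t=4: arr=0 -> substrate=0 bound=1 product=2
t=5: arr=2 -> substrate=1 bound=2 product=2
t=6: arr=0 -> substrate=1 bound=2 product=2
t=7: arr=0 -> substrate=1 bound=2 product=2
t=8: arr=1 -> substrate=1 bound=2 product=3
t=9: arr=1 -> substrate=1 bound=2 product=4
t=10: arr=2 -> substrate=3 bound=2 product=4

Answer: 4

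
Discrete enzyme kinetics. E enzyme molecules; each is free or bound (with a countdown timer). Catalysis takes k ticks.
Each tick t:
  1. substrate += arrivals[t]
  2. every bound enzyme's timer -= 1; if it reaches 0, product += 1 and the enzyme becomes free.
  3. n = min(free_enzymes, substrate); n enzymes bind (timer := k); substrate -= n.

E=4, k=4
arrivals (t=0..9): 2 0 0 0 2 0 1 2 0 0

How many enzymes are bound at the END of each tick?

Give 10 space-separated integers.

Answer: 2 2 2 2 2 2 3 4 3 3

Derivation:
t=0: arr=2 -> substrate=0 bound=2 product=0
t=1: arr=0 -> substrate=0 bound=2 product=0
t=2: arr=0 -> substrate=0 bound=2 product=0
t=3: arr=0 -> substrate=0 bound=2 product=0
t=4: arr=2 -> substrate=0 bound=2 product=2
t=5: arr=0 -> substrate=0 bound=2 product=2
t=6: arr=1 -> substrate=0 bound=3 product=2
t=7: arr=2 -> substrate=1 bound=4 product=2
t=8: arr=0 -> substrate=0 bound=3 product=4
t=9: arr=0 -> substrate=0 bound=3 product=4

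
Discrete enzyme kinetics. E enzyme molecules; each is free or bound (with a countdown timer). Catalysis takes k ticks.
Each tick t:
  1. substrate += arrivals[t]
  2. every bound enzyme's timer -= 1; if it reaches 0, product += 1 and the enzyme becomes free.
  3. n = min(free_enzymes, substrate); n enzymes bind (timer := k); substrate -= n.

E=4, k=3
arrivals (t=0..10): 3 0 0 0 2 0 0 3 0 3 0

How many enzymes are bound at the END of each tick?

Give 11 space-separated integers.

t=0: arr=3 -> substrate=0 bound=3 product=0
t=1: arr=0 -> substrate=0 bound=3 product=0
t=2: arr=0 -> substrate=0 bound=3 product=0
t=3: arr=0 -> substrate=0 bound=0 product=3
t=4: arr=2 -> substrate=0 bound=2 product=3
t=5: arr=0 -> substrate=0 bound=2 product=3
t=6: arr=0 -> substrate=0 bound=2 product=3
t=7: arr=3 -> substrate=0 bound=3 product=5
t=8: arr=0 -> substrate=0 bound=3 product=5
t=9: arr=3 -> substrate=2 bound=4 product=5
t=10: arr=0 -> substrate=0 bound=3 product=8

Answer: 3 3 3 0 2 2 2 3 3 4 3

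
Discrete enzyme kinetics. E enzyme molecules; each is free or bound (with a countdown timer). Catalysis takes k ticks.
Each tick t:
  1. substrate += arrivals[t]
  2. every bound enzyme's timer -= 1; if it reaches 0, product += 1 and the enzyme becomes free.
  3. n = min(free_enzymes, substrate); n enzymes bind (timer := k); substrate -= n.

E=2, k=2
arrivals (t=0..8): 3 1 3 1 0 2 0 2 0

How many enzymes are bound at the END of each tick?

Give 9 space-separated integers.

Answer: 2 2 2 2 2 2 2 2 2

Derivation:
t=0: arr=3 -> substrate=1 bound=2 product=0
t=1: arr=1 -> substrate=2 bound=2 product=0
t=2: arr=3 -> substrate=3 bound=2 product=2
t=3: arr=1 -> substrate=4 bound=2 product=2
t=4: arr=0 -> substrate=2 bound=2 product=4
t=5: arr=2 -> substrate=4 bound=2 product=4
t=6: arr=0 -> substrate=2 bound=2 product=6
t=7: arr=2 -> substrate=4 bound=2 product=6
t=8: arr=0 -> substrate=2 bound=2 product=8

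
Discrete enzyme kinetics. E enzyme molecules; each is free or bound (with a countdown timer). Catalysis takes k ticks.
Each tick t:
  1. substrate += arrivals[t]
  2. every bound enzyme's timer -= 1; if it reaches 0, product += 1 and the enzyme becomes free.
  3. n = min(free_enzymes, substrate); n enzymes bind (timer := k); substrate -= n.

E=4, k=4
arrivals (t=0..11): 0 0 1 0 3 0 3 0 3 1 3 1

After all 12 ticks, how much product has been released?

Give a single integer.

Answer: 5

Derivation:
t=0: arr=0 -> substrate=0 bound=0 product=0
t=1: arr=0 -> substrate=0 bound=0 product=0
t=2: arr=1 -> substrate=0 bound=1 product=0
t=3: arr=0 -> substrate=0 bound=1 product=0
t=4: arr=3 -> substrate=0 bound=4 product=0
t=5: arr=0 -> substrate=0 bound=4 product=0
t=6: arr=3 -> substrate=2 bound=4 product=1
t=7: arr=0 -> substrate=2 bound=4 product=1
t=8: arr=3 -> substrate=2 bound=4 product=4
t=9: arr=1 -> substrate=3 bound=4 product=4
t=10: arr=3 -> substrate=5 bound=4 product=5
t=11: arr=1 -> substrate=6 bound=4 product=5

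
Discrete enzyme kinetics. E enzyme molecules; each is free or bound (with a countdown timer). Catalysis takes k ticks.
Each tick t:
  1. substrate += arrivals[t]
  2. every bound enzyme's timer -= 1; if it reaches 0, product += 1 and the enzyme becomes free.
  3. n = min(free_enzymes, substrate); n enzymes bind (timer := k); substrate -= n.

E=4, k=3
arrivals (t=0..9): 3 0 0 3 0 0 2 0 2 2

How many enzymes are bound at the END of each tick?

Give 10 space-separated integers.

t=0: arr=3 -> substrate=0 bound=3 product=0
t=1: arr=0 -> substrate=0 bound=3 product=0
t=2: arr=0 -> substrate=0 bound=3 product=0
t=3: arr=3 -> substrate=0 bound=3 product=3
t=4: arr=0 -> substrate=0 bound=3 product=3
t=5: arr=0 -> substrate=0 bound=3 product=3
t=6: arr=2 -> substrate=0 bound=2 product=6
t=7: arr=0 -> substrate=0 bound=2 product=6
t=8: arr=2 -> substrate=0 bound=4 product=6
t=9: arr=2 -> substrate=0 bound=4 product=8

Answer: 3 3 3 3 3 3 2 2 4 4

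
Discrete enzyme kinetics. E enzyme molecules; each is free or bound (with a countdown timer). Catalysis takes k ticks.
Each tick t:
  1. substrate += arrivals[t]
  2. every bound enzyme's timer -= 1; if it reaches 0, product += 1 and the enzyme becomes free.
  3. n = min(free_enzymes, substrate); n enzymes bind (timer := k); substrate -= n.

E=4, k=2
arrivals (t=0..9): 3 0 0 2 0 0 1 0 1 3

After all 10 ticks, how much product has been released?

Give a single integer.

Answer: 6

Derivation:
t=0: arr=3 -> substrate=0 bound=3 product=0
t=1: arr=0 -> substrate=0 bound=3 product=0
t=2: arr=0 -> substrate=0 bound=0 product=3
t=3: arr=2 -> substrate=0 bound=2 product=3
t=4: arr=0 -> substrate=0 bound=2 product=3
t=5: arr=0 -> substrate=0 bound=0 product=5
t=6: arr=1 -> substrate=0 bound=1 product=5
t=7: arr=0 -> substrate=0 bound=1 product=5
t=8: arr=1 -> substrate=0 bound=1 product=6
t=9: arr=3 -> substrate=0 bound=4 product=6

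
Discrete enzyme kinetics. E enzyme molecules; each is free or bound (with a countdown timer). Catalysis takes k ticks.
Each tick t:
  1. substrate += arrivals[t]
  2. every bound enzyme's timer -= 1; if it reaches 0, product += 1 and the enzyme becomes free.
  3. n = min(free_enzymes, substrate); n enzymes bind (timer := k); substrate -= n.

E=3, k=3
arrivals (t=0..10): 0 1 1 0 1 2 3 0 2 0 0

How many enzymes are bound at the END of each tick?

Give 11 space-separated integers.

t=0: arr=0 -> substrate=0 bound=0 product=0
t=1: arr=1 -> substrate=0 bound=1 product=0
t=2: arr=1 -> substrate=0 bound=2 product=0
t=3: arr=0 -> substrate=0 bound=2 product=0
t=4: arr=1 -> substrate=0 bound=2 product=1
t=5: arr=2 -> substrate=0 bound=3 product=2
t=6: arr=3 -> substrate=3 bound=3 product=2
t=7: arr=0 -> substrate=2 bound=3 product=3
t=8: arr=2 -> substrate=2 bound=3 product=5
t=9: arr=0 -> substrate=2 bound=3 product=5
t=10: arr=0 -> substrate=1 bound=3 product=6

Answer: 0 1 2 2 2 3 3 3 3 3 3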